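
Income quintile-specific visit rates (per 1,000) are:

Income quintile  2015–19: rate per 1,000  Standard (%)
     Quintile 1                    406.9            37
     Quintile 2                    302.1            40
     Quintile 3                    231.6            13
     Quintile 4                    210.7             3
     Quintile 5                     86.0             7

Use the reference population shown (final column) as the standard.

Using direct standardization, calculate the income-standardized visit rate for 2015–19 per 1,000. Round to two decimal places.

Standard weights: 0.37, 0.40, 0.13, 0.03, 0.07.
Standardized rate: 0.3700×406.9 + 0.4000×302.1 + 0.1300×231.6 + 0.0300×210.7 + 0.0700×86.0 = 313.8420 per 1,000.

313.84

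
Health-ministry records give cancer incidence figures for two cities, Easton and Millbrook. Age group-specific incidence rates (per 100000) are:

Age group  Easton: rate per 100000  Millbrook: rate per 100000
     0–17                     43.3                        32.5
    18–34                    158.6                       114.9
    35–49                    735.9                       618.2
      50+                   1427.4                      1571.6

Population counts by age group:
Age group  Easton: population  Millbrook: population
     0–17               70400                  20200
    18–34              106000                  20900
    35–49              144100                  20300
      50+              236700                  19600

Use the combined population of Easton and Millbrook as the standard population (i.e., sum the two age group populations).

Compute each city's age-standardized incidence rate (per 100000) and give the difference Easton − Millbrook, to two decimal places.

Combined standard total = 638200; weights = 0.1420, 0.1988, 0.2576, 0.4016.
Easton: 0.1420×43.3 + 0.1988×158.6 + 0.2576×735.9 + 0.4016×1427.4 = 800.4919 per 100000.
Millbrook: 0.1420×32.5 + 0.1988×114.9 + 0.2576×618.2 + 0.4016×1571.6 = 817.8603 per 100000.
Difference = 800.4919 − 817.8603 = -17.3685.

-17.37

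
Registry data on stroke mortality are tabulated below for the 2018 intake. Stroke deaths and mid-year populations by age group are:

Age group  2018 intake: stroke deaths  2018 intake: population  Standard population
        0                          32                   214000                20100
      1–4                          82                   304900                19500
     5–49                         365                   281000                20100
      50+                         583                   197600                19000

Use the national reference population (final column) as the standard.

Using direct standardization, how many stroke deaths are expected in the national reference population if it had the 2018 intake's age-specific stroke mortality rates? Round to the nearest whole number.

Age-specific rates per 100000 for the 2018 intake: 14.95, 26.89, 129.89, 295.04.
Expected stroke deaths = Σ (standard pop × age-specific rate ÷ 100000)
= 20100×14.95/100000 + 19500×26.89/100000 + 20100×129.89/100000 + 19000×295.04/100000
= 3.01 + 5.24 + 26.11 + 56.06 = 90.42.

90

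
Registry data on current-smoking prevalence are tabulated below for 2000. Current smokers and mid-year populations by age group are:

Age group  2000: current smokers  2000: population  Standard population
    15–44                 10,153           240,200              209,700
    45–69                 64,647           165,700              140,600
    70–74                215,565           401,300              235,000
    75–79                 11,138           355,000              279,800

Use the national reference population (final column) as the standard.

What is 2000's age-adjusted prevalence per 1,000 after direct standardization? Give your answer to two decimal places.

Age-specific rates per 1,000 for 2000: 42.269, 390.145, 537.167, 31.375.
Standard total = 865,100; weights = 0.2424, 0.1625, 0.2716, 0.3234.
Standardized rate: 0.2424×42.269 + 0.1625×390.145 + 0.2716×537.167 + 0.3234×31.375 = 229.7202 per 1,000.

229.72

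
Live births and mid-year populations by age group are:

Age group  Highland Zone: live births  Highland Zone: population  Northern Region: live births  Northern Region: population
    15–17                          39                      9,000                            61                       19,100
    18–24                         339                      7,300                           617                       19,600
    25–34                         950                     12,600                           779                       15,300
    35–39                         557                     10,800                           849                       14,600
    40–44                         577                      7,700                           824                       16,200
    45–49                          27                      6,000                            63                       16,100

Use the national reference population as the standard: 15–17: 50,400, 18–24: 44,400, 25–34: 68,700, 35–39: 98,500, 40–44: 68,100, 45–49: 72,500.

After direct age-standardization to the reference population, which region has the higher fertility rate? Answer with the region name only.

Age-specific rates per 1,000 for the Highland Zone: 4.333, 46.438, 75.397, 51.574, 74.935, 4.500.
For the Northern Region: 3.194, 31.480, 50.915, 58.151, 50.864, 3.913.
Standard total = 402,600; weights = 0.1252, 0.1103, 0.1706, 0.2447, 0.1692, 0.1801.
The Highland Zone: 0.1252×4.333 + 0.1103×46.438 + 0.1706×75.397 + 0.2447×51.574 + 0.1692×74.935 + 0.1801×4.500 = 44.6334 per 1,000.
The Northern Region: 0.1252×3.194 + 0.1103×31.480 + 0.1706×50.915 + 0.2447×58.151 + 0.1692×50.864 + 0.1801×3.913 = 36.0952 per 1,000.

Highland Zone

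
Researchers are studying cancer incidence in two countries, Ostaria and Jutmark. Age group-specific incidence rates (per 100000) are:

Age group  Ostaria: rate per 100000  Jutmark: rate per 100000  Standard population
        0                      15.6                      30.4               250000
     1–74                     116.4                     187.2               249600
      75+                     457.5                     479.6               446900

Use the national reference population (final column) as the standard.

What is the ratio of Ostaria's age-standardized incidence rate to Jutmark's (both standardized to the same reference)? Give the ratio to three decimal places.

Standard total = 946500; weights = 0.2641, 0.2637, 0.4722.
Ostaria: 0.2641×15.6 + 0.2637×116.4 + 0.4722×457.5 = 250.8296 per 100000.
Jutmark: 0.2641×30.4 + 0.2637×187.2 + 0.4722×479.6 = 283.8440 per 100000.
Ratio = 250.8296 ÷ 283.8440 = 0.88369.

0.884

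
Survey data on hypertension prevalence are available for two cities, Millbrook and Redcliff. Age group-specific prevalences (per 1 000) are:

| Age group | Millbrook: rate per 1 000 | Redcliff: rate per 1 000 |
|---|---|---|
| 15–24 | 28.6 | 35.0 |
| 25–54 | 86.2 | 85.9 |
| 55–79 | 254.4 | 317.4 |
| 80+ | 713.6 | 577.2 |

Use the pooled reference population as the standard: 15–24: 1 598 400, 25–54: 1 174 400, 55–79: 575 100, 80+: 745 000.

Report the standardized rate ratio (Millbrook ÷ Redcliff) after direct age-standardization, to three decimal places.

Standard total = 4 092 900; weights = 0.3905, 0.2869, 0.1405, 0.1820.
Millbrook: 0.3905×28.6 + 0.2869×86.2 + 0.1405×254.4 + 0.1820×713.6 = 201.5405 per 1 000.
Redcliff: 0.3905×35.0 + 0.2869×85.9 + 0.1405×317.4 + 0.1820×577.2 = 187.9781 per 1 000.
Ratio = 201.5405 ÷ 187.9781 = 1.07215.

1.072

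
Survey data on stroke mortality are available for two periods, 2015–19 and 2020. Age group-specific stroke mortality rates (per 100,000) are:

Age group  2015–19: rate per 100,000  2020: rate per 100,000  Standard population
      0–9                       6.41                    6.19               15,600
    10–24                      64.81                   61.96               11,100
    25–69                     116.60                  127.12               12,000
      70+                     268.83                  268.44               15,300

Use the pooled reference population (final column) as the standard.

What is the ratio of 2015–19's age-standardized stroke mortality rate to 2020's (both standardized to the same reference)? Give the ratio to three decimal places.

0.987

Standard total = 54,000; weights = 0.2889, 0.2056, 0.2222, 0.2833.
2015–19: 0.2889×6.41 + 0.2056×64.81 + 0.2222×116.60 + 0.2833×268.83 = 117.2534 per 100,000.
2020: 0.2889×6.19 + 0.2056×61.96 + 0.2222×127.12 + 0.2833×268.44 = 118.8313 per 100,000.
Ratio = 117.2534 ÷ 118.8313 = 0.98672.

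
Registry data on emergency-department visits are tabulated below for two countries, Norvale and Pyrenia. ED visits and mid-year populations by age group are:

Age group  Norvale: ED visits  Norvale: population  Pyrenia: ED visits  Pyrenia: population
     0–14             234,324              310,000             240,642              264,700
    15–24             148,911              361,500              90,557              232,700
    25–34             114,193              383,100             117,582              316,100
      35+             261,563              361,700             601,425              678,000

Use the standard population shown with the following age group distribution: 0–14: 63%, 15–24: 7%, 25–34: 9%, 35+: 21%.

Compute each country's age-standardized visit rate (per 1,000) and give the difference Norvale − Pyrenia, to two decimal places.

Age-specific rates per 1,000 for Norvale: 755.884, 411.925, 298.076, 723.149.
For Pyrenia: 909.112, 389.158, 371.977, 887.058.
Standard weights: 0.63, 0.07, 0.09, 0.21.
Norvale: 0.6300×755.884 + 0.0700×411.925 + 0.0900×298.076 + 0.2100×723.149 = 683.7298 per 1,000.
Pyrenia: 0.6300×909.112 + 0.0700×389.158 + 0.0900×371.977 + 0.2100×887.058 = 819.7418 per 1,000.
Difference = 683.7298 − 819.7418 = -136.0120.

-136.01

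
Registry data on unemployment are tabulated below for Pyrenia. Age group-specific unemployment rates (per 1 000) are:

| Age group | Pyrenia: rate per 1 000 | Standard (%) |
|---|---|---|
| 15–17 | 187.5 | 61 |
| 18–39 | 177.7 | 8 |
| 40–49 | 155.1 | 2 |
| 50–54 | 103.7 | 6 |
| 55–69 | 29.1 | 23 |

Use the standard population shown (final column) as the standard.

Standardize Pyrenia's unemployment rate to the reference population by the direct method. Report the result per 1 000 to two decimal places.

144.61

Standard weights: 0.61, 0.08, 0.02, 0.06, 0.23.
Standardized rate: 0.6100×187.5 + 0.0800×177.7 + 0.0200×155.1 + 0.0600×103.7 + 0.2300×29.1 = 144.6080 per 1 000.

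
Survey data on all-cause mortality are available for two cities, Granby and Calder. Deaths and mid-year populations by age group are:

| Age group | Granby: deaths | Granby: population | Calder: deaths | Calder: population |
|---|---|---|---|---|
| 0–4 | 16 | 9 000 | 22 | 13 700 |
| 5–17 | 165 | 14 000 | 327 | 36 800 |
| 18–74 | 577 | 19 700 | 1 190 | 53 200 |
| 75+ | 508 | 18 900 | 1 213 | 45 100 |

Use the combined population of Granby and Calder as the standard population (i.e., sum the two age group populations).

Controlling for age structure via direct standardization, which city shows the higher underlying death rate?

Granby

Age-specific rates per 100 000 for Granby: 177.78, 1178.57, 2928.93, 2687.83.
For Calder: 160.58, 888.59, 2236.84, 2689.58.
Combined standard total = 210 400; weights = 0.1079, 0.2414, 0.3465, 0.3042.
Granby: 0.1079×177.78 + 0.2414×1178.57 + 0.3465×2928.93 + 0.3042×2687.83 = 2136.1570 per 100 000.
Calder: 0.1079×160.58 + 0.2414×888.59 + 0.3465×2236.84 + 0.3042×2689.58 = 1825.0204 per 100 000.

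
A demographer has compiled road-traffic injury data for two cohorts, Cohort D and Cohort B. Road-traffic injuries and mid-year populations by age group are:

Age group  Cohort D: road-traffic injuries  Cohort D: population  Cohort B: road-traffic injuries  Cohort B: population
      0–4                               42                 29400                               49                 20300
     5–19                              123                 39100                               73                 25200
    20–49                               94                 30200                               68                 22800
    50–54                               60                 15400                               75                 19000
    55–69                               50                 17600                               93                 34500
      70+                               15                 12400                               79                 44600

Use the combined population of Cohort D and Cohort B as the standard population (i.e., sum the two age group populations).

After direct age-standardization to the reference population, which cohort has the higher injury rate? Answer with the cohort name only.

Cohort B

Age-specific rates per 100000 for Cohort D: 142.86, 314.58, 311.26, 389.61, 284.09, 120.97.
For Cohort B: 241.38, 289.68, 298.25, 394.74, 269.57, 177.13.
Combined standard total = 310500; weights = 0.1601, 0.2071, 0.1707, 0.1108, 0.1678, 0.1836.
Cohort D: 0.1601×142.86 + 0.2071×314.58 + 0.1707×311.26 + 0.1108×389.61 + 0.1678×284.09 + 0.1836×120.97 = 254.1802 per 100000.
Cohort B: 0.1601×241.38 + 0.2071×289.68 + 0.1707×298.25 + 0.1108×394.74 + 0.1678×269.57 + 0.1836×177.13 = 271.0141 per 100000.
The crude rates (266.48 vs 262.62) would put Cohort D higher, but that reflects its age composition; once standardized to a common age structure, Cohort B has the higher underlying rate.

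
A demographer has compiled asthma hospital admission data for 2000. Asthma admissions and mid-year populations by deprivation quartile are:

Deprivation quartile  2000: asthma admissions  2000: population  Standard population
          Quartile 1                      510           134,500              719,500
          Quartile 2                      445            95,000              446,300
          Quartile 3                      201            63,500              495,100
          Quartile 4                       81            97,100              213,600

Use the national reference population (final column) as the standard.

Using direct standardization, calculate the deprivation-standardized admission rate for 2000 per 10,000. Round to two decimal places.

35.02

Deprivation-specific rates per 10,000 for 2000: 37.92, 46.84, 31.65, 8.34.
Standard total = 1,874,500; weights = 0.3838, 0.2381, 0.2641, 0.1140.
Standardized rate: 0.3838×37.92 + 0.2381×46.84 + 0.2641×31.65 + 0.1140×8.34 = 35.0180 per 10,000.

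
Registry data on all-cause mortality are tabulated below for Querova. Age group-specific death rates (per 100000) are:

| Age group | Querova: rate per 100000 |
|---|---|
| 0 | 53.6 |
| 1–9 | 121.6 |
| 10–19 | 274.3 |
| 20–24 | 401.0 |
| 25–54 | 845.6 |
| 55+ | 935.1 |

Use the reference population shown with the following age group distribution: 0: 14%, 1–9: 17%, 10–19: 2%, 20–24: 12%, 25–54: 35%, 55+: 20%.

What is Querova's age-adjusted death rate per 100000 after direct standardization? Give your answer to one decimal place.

Standard weights: 0.14, 0.17, 0.02, 0.12, 0.35, 0.20.
Standardized rate: 0.1400×53.6 + 0.1700×121.6 + 0.0200×274.3 + 0.1200×401.0 + 0.3500×845.6 + 0.2000×935.1 = 564.7620 per 100000.

564.8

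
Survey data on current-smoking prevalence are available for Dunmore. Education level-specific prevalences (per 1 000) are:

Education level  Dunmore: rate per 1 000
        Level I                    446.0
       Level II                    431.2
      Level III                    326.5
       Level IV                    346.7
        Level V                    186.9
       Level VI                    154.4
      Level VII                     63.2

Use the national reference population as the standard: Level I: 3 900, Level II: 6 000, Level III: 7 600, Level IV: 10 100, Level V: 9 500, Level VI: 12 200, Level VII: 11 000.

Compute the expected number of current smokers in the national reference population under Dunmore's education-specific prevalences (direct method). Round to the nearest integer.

Expected current smokers = Σ (standard pop × education-specific rate ÷ 1 000)
= 3 900×446.0/1 000 + 6 000×431.2/1 000 + 7 600×326.5/1 000 + 10 100×346.7/1 000 + 9 500×186.9/1 000 + 12 200×154.4/1 000 + 11 000×63.2/1 000
= 1739.40 + 2587.20 + 2481.40 + 3501.67 + 1775.55 + 1883.68 + 695.20 = 14664.10.

14664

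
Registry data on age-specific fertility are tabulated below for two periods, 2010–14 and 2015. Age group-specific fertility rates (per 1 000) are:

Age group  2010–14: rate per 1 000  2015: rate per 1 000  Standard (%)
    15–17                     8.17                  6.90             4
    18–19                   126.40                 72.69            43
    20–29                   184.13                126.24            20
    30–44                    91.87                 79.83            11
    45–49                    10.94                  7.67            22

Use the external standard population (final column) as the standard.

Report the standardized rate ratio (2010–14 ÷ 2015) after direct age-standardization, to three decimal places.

Standard weights: 0.04, 0.43, 0.20, 0.11, 0.22.
2010–14: 0.0400×8.17 + 0.4300×126.40 + 0.2000×184.13 + 0.1100×91.87 + 0.2200×10.94 = 104.0173 per 1 000.
2015: 0.0400×6.90 + 0.4300×72.69 + 0.2000×126.24 + 0.1100×79.83 + 0.2200×7.67 = 67.2494 per 1 000.
Ratio = 104.0173 ÷ 67.2494 = 1.54674.

1.547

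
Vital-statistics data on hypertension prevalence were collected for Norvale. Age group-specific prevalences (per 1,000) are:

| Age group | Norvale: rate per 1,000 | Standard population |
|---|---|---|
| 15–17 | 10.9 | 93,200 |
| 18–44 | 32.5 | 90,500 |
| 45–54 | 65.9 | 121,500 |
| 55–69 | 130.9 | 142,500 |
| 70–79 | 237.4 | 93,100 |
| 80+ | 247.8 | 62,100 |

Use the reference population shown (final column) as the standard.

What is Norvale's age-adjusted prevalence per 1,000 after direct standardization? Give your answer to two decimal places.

Standard total = 602,900; weights = 0.1546, 0.1501, 0.2015, 0.2364, 0.1544, 0.1030.
Standardized rate: 0.1546×10.9 + 0.1501×32.5 + 0.2015×65.9 + 0.2364×130.9 + 0.1544×237.4 + 0.1030×247.8 = 112.9666 per 1,000.

112.97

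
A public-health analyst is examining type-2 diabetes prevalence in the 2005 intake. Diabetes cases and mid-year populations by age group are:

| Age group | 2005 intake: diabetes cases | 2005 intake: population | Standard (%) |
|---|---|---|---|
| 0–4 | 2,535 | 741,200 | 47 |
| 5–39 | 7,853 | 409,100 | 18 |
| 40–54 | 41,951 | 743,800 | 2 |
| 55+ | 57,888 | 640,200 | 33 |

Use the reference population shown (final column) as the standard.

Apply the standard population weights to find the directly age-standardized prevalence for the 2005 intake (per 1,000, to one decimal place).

36.0

Age-specific rates per 1,000 for the 2005 intake: 3.420, 19.196, 56.401, 90.422.
Standard weights: 0.47, 0.18, 0.02, 0.33.
Standardized rate: 0.4700×3.420 + 0.1800×19.196 + 0.0200×56.401 + 0.3300×90.422 = 36.0299 per 1,000.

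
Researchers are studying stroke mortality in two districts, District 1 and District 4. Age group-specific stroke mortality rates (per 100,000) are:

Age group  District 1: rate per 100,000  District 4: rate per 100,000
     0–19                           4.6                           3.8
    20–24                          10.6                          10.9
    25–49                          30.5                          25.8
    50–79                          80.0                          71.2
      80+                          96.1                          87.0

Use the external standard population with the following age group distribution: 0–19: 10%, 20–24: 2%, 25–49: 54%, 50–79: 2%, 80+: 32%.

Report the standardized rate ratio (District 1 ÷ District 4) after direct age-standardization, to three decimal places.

Standard weights: 0.10, 0.02, 0.54, 0.02, 0.32.
District 1: 0.1000×4.6 + 0.0200×10.6 + 0.5400×30.5 + 0.0200×80.0 + 0.3200×96.1 = 49.4940 per 100,000.
District 4: 0.1000×3.8 + 0.0200×10.9 + 0.5400×25.8 + 0.0200×71.2 + 0.3200×87.0 = 43.7940 per 100,000.
Ratio = 49.4940 ÷ 43.7940 = 1.13015.

1.130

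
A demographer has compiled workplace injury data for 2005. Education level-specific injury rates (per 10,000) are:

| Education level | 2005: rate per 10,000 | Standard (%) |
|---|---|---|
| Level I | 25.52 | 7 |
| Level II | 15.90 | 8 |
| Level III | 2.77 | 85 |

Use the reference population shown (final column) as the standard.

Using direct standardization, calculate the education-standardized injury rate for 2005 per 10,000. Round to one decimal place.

Standard weights: 0.07, 0.08, 0.85.
Standardized rate: 0.0700×25.52 + 0.0800×15.90 + 0.8500×2.77 = 5.4129 per 10,000.

5.4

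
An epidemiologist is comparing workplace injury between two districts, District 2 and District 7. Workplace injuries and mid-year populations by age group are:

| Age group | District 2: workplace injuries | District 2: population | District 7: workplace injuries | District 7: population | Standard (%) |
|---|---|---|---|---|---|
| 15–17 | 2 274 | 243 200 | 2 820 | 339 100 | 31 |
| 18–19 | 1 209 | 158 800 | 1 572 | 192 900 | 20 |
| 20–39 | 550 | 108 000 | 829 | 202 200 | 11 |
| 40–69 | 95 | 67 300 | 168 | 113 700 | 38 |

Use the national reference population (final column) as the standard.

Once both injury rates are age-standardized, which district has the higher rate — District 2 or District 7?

District 2

Age-specific rates per 10 000 for District 2: 93.50, 76.13, 50.93, 14.12.
For District 7: 83.16, 81.49, 41.00, 14.78.
Standard weights: 0.31, 0.20, 0.11, 0.38.
District 2: 0.3100×93.50 + 0.2000×76.13 + 0.1100×50.93 + 0.3800×14.12 = 55.1786 per 10 000.
District 7: 0.3100×83.16 + 0.2000×81.49 + 0.1100×41.00 + 0.3800×14.78 = 52.2033 per 10 000.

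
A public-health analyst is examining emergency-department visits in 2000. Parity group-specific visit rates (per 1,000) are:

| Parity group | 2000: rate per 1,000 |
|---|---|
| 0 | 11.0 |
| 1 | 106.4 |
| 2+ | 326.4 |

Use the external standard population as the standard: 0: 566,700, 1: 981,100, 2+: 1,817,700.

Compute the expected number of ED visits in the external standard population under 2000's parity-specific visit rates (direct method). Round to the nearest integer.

Expected ED visits = Σ (standard pop × parity-specific rate ÷ 1,000)
= 566,700×11.0/1,000 + 981,100×106.4/1,000 + 1,817,700×326.4/1,000
= 6233.70 + 104389.04 + 593297.28 = 703920.02.

703920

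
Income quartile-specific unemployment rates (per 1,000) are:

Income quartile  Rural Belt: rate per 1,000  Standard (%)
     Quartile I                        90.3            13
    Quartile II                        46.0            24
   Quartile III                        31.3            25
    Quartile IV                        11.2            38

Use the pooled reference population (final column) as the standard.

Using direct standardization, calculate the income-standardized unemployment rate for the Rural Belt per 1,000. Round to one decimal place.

Standard weights: 0.13, 0.24, 0.25, 0.38.
Standardized rate: 0.1300×90.3 + 0.2400×46.0 + 0.2500×31.3 + 0.3800×11.2 = 34.8600 per 1,000.

34.9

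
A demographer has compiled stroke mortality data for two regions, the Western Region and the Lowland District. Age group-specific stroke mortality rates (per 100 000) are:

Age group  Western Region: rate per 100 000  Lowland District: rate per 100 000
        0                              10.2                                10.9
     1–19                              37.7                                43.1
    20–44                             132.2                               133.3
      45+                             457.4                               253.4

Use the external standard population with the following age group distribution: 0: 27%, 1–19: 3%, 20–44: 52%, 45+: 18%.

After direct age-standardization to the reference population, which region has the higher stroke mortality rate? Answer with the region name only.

Western Region

Standard weights: 0.27, 0.03, 0.52, 0.18.
The Western Region: 0.2700×10.2 + 0.0300×37.7 + 0.5200×132.2 + 0.1800×457.4 = 154.9610 per 100 000.
The Lowland District: 0.2700×10.9 + 0.0300×43.1 + 0.5200×133.3 + 0.1800×253.4 = 119.1640 per 100 000.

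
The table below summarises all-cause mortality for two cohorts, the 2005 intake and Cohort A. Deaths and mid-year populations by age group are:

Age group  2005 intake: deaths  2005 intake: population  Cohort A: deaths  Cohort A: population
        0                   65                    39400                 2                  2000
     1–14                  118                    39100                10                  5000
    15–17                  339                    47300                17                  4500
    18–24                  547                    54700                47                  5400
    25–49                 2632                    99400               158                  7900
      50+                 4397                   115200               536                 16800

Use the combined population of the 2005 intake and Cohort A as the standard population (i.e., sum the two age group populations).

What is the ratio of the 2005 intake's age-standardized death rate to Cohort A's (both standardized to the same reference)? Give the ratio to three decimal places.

Age-specific rates per 100000 for the 2005 intake: 164.97, 301.79, 716.70, 1000.00, 2647.89, 3816.84.
For Cohort A: 100.00, 200.00, 377.78, 870.37, 2000.00, 3190.48.
Combined standard total = 436700; weights = 0.0948, 0.1010, 0.1186, 0.1376, 0.2457, 0.3023.
The 2005 intake: 0.0948×164.97 + 0.1010×301.79 + 0.1186×716.70 + 0.1376×1000.00 + 0.2457×2647.89 + 0.3023×3816.84 = 2073.0600 per 100000.
Cohort A: 0.0948×100.00 + 0.1010×200.00 + 0.1186×377.78 + 0.1376×870.37 + 0.2457×2000.00 + 0.3023×3190.48 = 1650.0595 per 100000.
Ratio = 2073.0600 ÷ 1650.0595 = 1.25635.

1.256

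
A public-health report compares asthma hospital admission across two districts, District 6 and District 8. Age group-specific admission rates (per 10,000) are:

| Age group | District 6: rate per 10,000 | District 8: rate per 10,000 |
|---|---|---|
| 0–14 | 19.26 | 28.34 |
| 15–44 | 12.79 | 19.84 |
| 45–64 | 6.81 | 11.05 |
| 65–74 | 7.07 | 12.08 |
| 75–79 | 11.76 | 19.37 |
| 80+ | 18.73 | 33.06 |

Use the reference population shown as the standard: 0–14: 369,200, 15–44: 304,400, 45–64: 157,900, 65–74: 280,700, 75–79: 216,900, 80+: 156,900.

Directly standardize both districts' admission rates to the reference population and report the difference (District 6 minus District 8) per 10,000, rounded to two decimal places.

-7.72

Standard total = 1,486,000; weights = 0.2485, 0.2048, 0.1063, 0.1889, 0.1460, 0.1056.
District 6: 0.2485×19.26 + 0.2048×12.79 + 0.1063×6.81 + 0.1889×7.07 + 0.1460×11.76 + 0.1056×18.73 = 13.1584 per 10,000.
District 8: 0.2485×28.34 + 0.2048×19.84 + 0.1063×11.05 + 0.1889×12.08 + 0.1460×19.37 + 0.1056×33.06 = 20.8792 per 10,000.
Difference = 13.1584 − 20.8792 = -7.7208.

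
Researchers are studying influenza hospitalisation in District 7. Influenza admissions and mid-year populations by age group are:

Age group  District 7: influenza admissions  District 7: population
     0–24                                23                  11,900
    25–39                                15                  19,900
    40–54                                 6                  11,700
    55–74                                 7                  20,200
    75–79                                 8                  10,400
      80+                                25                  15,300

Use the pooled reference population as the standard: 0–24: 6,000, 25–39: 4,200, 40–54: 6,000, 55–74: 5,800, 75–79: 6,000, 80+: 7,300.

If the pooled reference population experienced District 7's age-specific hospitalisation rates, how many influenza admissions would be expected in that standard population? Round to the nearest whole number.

Age-specific rates per 100,000 for District 7: 193.28, 75.38, 51.28, 34.65, 76.92, 163.40.
Expected influenza admissions = Σ (standard pop × age-specific rate ÷ 100,000)
= 6,000×193.28/100,000 + 4,200×75.38/100,000 + 6,000×51.28/100,000 + 5,800×34.65/100,000 + 6,000×76.92/100,000 + 7,300×163.40/100,000
= 11.60 + 3.17 + 3.08 + 2.01 + 4.62 + 11.93 = 36.39.

36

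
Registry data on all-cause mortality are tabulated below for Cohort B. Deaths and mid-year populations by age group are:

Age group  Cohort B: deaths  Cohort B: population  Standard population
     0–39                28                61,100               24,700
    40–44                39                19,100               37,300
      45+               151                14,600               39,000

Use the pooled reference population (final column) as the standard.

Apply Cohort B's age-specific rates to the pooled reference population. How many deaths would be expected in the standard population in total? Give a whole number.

491

Age-specific rates per 100,000 for Cohort B: 45.83, 204.19, 1034.25.
Expected deaths = Σ (standard pop × age-specific rate ÷ 100,000)
= 24,700×45.83/100,000 + 37,300×204.19/100,000 + 39,000×1034.25/100,000
= 11.32 + 76.16 + 403.36 = 490.84.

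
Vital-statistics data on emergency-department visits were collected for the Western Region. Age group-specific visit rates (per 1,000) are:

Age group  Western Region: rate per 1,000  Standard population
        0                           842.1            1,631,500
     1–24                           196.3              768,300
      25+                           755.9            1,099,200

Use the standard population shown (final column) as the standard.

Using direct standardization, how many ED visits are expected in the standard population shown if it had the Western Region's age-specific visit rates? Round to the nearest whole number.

2355589

Expected ED visits = Σ (standard pop × age-specific rate ÷ 1,000)
= 1,631,500×842.1/1,000 + 768,300×196.3/1,000 + 1,099,200×755.9/1,000
= 1373886.15 + 150817.29 + 830885.28 = 2355588.72.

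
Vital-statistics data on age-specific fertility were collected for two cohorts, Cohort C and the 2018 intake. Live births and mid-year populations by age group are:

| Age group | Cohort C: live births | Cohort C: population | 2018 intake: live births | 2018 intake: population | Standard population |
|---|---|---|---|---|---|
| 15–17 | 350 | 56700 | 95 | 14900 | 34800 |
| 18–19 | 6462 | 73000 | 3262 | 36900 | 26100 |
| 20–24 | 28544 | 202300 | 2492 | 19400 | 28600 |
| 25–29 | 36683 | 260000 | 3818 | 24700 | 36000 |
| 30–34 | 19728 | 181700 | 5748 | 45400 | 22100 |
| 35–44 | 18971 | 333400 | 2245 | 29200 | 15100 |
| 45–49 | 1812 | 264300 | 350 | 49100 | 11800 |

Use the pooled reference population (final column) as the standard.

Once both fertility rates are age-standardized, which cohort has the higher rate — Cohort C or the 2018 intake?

Age-specific rates per 1000 for Cohort C: 6.173, 88.521, 141.097, 141.088, 108.575, 56.902, 6.856.
For the 2018 intake: 6.376, 88.401, 128.454, 154.575, 126.608, 76.884, 7.128.
Standard total = 174500; weights = 0.1994, 0.1496, 0.1639, 0.2063, 0.1266, 0.0865, 0.0676.
Cohort C: 0.1994×6.173 + 0.1496×88.521 + 0.1639×141.097 + 0.2063×141.088 + 0.1266×108.575 + 0.0865×56.902 + 0.0676×6.856 = 85.8417 per 1000.
The 2018 intake: 0.1994×6.376 + 0.1496×88.401 + 0.1639×128.454 + 0.2063×154.575 + 0.1266×126.608 + 0.0865×76.884 + 0.0676×7.128 = 90.6058 per 1000.
The crude rates (82.07 vs 82.01) would put Cohort C higher, but that reflects its age composition; once standardized to a common age structure, the 2018 intake has the higher underlying rate.

2018 intake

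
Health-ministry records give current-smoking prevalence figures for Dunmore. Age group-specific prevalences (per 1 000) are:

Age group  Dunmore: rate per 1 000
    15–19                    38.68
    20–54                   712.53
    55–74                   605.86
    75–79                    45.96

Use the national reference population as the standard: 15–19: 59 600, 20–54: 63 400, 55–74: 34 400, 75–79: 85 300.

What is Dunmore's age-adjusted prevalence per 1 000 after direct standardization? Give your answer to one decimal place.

Standard total = 242 700; weights = 0.2456, 0.2612, 0.1417, 0.3515.
Standardized rate: 0.2456×38.68 + 0.2612×712.53 + 0.1417×605.86 + 0.3515×45.96 = 297.6584 per 1 000.

297.7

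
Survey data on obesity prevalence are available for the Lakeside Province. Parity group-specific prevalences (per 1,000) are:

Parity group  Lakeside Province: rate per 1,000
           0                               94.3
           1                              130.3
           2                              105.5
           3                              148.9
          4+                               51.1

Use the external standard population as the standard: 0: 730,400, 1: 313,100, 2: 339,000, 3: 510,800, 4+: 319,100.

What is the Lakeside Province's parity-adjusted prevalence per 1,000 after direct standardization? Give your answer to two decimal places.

Standard total = 2,212,400; weights = 0.3301, 0.1415, 0.1532, 0.2309, 0.1442.
Standardized rate: 0.3301×94.3 + 0.1415×130.3 + 0.1532×105.5 + 0.2309×148.9 + 0.1442×51.1 = 107.4861 per 1,000.

107.49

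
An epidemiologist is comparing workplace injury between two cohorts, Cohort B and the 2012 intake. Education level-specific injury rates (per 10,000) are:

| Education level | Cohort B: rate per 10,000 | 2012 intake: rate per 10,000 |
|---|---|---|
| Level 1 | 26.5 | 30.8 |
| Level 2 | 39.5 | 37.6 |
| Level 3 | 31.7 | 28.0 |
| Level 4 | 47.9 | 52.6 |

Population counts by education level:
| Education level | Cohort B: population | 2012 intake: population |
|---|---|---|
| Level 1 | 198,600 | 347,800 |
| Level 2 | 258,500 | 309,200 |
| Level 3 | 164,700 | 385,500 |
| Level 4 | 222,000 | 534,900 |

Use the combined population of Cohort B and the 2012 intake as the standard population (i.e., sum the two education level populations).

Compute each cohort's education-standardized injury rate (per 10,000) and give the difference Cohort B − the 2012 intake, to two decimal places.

-1.15

Combined standard total = 2,421,200; weights = 0.2257, 0.2345, 0.2272, 0.3126.
Cohort B: 0.2257×26.5 + 0.2345×39.5 + 0.2272×31.7 + 0.3126×47.9 = 37.4197 per 10,000.
The 2012 intake: 0.2257×30.8 + 0.2345×37.6 + 0.2272×28.0 + 0.3126×52.6 = 38.5731 per 10,000.
Difference = 37.4197 − 38.5731 = -1.1534.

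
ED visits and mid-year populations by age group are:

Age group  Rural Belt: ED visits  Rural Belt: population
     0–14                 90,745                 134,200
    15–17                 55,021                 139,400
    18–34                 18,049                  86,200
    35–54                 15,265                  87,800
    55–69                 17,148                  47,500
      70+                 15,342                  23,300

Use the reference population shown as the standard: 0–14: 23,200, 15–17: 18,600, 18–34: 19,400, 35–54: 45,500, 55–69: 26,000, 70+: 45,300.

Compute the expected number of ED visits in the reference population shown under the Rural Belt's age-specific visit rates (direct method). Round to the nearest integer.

74216

Age-specific rates per 1,000 for the Rural Belt: 676.192, 394.699, 209.385, 173.861, 361.011, 658.455.
Expected ED visits = Σ (standard pop × age-specific rate ÷ 1,000)
= 23,200×676.192/1,000 + 18,600×394.699/1,000 + 19,400×209.385/1,000 + 45,500×173.861/1,000 + 26,000×361.011/1,000 + 45,300×658.455/1,000
= 15687.66 + 7341.40 + 4062.07 + 7910.68 + 9386.27 + 29828.01 = 74216.09.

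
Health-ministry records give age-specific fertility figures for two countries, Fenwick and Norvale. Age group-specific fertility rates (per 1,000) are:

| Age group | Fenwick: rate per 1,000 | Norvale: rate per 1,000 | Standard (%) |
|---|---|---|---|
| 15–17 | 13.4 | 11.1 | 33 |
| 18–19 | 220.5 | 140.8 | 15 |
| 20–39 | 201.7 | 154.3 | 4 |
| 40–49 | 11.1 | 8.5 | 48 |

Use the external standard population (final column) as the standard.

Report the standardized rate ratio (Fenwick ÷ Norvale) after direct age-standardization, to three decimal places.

1.453

Standard weights: 0.33, 0.15, 0.04, 0.48.
Fenwick: 0.3300×13.4 + 0.1500×220.5 + 0.0400×201.7 + 0.4800×11.1 = 50.8930 per 1,000.
Norvale: 0.3300×11.1 + 0.1500×140.8 + 0.0400×154.3 + 0.4800×8.5 = 35.0350 per 1,000.
Ratio = 50.8930 ÷ 35.0350 = 1.45263.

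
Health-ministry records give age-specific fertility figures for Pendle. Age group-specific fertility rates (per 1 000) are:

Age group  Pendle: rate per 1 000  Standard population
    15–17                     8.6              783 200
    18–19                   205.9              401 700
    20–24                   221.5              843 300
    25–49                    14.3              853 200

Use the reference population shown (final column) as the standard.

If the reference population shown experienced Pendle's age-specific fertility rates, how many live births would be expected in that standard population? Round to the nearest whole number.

288437

Expected live births = Σ (standard pop × age-specific rate ÷ 1 000)
= 783 200×8.6/1 000 + 401 700×205.9/1 000 + 843 300×221.5/1 000 + 853 200×14.3/1 000
= 6735.52 + 82710.03 + 186790.95 + 12200.76 = 288437.26.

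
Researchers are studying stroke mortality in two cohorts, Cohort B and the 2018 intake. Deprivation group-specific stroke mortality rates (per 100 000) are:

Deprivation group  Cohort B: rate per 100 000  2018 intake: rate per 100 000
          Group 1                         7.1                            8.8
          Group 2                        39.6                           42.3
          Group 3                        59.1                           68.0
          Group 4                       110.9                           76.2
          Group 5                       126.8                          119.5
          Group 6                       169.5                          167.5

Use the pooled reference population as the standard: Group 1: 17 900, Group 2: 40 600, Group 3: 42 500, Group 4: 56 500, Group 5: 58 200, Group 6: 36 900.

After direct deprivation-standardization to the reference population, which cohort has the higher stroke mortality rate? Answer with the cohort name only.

Cohort B

Standard total = 252 600; weights = 0.0709, 0.1607, 0.1683, 0.2237, 0.2304, 0.1461.
Cohort B: 0.0709×7.1 + 0.1607×39.6 + 0.1683×59.1 + 0.2237×110.9 + 0.2304×126.8 + 0.1461×169.5 = 95.5929 per 100 000.
The 2018 intake: 0.0709×8.8 + 0.1607×42.3 + 0.1683×68.0 + 0.2237×76.2 + 0.2304×119.5 + 0.1461×167.5 = 87.9091 per 100 000.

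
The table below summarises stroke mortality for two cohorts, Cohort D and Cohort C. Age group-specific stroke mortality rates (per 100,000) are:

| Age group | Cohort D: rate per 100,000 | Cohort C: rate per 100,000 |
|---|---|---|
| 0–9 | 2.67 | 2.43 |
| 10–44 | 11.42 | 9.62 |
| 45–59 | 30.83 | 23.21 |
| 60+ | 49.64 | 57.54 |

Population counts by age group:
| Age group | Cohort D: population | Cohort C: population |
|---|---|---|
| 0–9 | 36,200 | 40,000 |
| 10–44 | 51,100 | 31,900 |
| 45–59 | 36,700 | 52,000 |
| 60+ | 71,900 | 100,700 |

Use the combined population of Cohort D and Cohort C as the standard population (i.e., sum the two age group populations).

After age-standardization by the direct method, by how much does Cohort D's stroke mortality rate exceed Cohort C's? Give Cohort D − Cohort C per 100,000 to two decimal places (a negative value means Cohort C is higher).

Combined standard total = 420,500; weights = 0.1812, 0.1974, 0.2109, 0.4105.
Cohort D: 0.1812×2.67 + 0.1974×11.42 + 0.2109×30.83 + 0.4105×49.64 = 29.6166 per 100,000.
Cohort C: 0.1812×2.43 + 0.1974×9.62 + 0.2109×23.21 + 0.4105×57.54 = 30.8532 per 100,000.
Difference = 29.6166 − 30.8532 = -1.2365.

-1.24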